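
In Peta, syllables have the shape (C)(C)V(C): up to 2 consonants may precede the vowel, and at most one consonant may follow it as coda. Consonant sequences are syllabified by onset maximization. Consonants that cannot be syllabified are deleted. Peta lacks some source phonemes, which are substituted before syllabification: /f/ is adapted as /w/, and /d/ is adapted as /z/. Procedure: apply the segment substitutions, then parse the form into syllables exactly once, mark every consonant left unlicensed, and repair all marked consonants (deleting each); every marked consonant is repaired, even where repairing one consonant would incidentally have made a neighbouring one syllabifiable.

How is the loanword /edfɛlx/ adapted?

Substitution: /d/ → /z/, /f/ → /w/, giving /ezwɛlx/.
The consonants /x/ cannot be parsed into a legal (C)(C)V(C) syllable (at most one coda consonant is licensed; onsets may contain at most 2 consonants).
Deletion applies to /x/.

ezwɛl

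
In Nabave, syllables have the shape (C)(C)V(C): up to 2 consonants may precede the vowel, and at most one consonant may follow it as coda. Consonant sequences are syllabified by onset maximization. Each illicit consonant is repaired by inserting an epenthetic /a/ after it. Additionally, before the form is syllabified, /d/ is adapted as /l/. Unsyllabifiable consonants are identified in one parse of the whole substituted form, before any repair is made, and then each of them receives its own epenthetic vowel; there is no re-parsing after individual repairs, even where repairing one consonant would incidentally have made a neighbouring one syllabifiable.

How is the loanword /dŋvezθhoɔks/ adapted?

laŋvezθhoɔksa

Substitution: /d/ → /l/, giving /lŋvezθhoɔks/.
The consonants /l/, /s/ cannot be parsed into a legal (C)(C)V(C) syllable (at most one coda consonant is licensed; onsets may contain at most 2 consonants).
Inserting the epenthetic vowel yields /l/ → /la/, /s/ → /sa/.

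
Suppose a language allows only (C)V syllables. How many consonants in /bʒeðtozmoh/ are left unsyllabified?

Under (C)V, the unsyllabifiable consonants are /b/, /ð/, /z/, /h/ (no codas are permitted; onsets are limited to one consonant).

4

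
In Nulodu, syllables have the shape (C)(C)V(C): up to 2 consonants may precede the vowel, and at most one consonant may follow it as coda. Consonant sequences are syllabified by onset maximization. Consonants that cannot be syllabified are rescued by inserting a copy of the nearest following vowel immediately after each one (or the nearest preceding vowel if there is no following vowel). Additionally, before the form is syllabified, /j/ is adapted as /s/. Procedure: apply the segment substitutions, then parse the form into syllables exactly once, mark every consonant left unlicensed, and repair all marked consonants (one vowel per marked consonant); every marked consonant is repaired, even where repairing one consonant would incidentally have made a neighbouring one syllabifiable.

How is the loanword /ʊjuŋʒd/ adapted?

Substitution: /j/ → /s/, giving /ʊsuŋʒd/.
Under (C)(C)V(C), the unsyllabifiable consonants are /ʒ/, /d/ (at most one coda consonant is licensed; onsets may contain at most 2 consonants).
Epenthesis after each stranded consonant: /ʒ/ → /ʒu/, /d/ → /du/.

ʊsuŋʒudu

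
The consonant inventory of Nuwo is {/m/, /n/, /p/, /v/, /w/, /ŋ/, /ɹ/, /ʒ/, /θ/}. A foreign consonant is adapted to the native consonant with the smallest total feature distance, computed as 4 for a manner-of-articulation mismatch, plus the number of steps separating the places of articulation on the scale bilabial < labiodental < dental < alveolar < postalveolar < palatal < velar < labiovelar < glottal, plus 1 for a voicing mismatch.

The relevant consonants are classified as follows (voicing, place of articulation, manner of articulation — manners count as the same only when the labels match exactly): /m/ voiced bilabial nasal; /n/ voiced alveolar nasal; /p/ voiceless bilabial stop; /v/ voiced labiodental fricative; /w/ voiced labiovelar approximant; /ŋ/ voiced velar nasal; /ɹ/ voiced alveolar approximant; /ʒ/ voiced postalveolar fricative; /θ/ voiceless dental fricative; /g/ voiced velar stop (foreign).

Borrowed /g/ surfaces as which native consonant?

/ŋ/ is closest: manner differs (stop→nasal, +4), place distance 0 (velar→velar), same voicing; total 4. Next closest is /w/ at distance 5.

ŋ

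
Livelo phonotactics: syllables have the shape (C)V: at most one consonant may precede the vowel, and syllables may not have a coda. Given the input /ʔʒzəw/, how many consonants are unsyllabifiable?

3

The consonants /ʔ/, /ʒ/, /w/ cannot be parsed into a legal (C)V syllable (no codas are permitted; onsets are limited to one consonant).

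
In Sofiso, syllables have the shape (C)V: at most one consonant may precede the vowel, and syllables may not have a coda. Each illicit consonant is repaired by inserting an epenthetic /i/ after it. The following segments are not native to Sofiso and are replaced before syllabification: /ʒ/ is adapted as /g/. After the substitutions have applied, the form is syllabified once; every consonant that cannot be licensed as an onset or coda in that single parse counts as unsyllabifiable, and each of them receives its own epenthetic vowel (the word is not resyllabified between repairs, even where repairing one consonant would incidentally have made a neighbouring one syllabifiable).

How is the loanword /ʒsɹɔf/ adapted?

gisiɹɔfi

Substitution: /ʒ/ → /g/, giving /gsɹɔf/.
Syllabifying with onset maximization leaves /g/, /s/, /f/ stranded (no codas are permitted; onsets are limited to one consonant).
Each unlicensed consonant becomes the onset of a new syllable: /g/ → /gi/, /s/ → /si/, /f/ → /fi/.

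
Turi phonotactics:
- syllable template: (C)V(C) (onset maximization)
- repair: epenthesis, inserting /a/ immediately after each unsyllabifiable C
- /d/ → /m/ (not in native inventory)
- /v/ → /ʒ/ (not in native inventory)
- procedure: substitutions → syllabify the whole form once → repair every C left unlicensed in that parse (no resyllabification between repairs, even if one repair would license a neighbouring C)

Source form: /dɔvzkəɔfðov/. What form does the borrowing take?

mɔʒzakəɔfðoʒ

Substitution: /d/ → /m/, /v/ → /ʒ/, giving /mɔʒzkəɔfðoʒ/.
Under (C)V(C), the unsyllabifiable consonants are /z/ (at most one coda consonant is licensed; onsets are limited to one consonant).
Inserting the epenthetic vowel yields /z/ → /za/.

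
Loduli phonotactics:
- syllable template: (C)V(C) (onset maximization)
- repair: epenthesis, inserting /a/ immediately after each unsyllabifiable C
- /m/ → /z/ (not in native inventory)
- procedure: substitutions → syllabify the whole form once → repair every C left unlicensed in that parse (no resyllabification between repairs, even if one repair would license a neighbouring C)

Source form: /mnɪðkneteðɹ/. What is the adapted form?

Substitution: /m/ → /z/, giving /znɪðkneteðɹ/.
The consonants /z/, /k/, /ɹ/ cannot be parsed into a legal (C)V(C) syllable (at most one coda consonant is licensed; onsets are limited to one consonant).
Each unlicensed consonant becomes the onset of a new syllable: /z/ → /za/, /k/ → /ka/, /ɹ/ → /ɹa/.

zanɪðkaneteðɹa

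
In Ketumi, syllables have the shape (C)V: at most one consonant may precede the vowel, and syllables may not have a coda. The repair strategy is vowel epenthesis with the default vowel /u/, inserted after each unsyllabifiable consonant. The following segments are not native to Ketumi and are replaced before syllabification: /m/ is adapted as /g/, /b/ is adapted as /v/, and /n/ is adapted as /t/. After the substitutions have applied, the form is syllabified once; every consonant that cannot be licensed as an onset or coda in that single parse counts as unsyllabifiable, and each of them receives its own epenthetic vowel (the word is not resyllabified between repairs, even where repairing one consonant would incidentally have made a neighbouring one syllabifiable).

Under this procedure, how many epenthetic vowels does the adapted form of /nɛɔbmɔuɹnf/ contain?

After substitution the input is /tɛɔvgɔuɹtf/.
The unsyllabifiable consonants are /v/, /ɹ/, /t/, /f/; each receives one epenthetic vowel.

4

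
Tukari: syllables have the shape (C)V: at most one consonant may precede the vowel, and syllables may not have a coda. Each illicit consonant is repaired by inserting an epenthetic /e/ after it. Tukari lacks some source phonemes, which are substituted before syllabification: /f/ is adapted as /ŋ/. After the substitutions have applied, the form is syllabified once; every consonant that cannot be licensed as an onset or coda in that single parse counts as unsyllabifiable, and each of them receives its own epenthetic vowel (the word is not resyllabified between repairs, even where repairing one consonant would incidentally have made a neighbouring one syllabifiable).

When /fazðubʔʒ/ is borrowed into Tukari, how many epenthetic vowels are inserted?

After substitution the input is /ŋazðubʔʒ/.
The unsyllabifiable consonants are /z/, /b/, /ʔ/, /ʒ/; each receives one epenthetic vowel.

4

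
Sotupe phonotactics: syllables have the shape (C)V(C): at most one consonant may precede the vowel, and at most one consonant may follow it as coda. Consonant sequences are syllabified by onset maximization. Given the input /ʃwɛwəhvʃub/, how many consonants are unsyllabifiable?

2

Under (C)V(C), the unsyllabifiable consonants are /ʃ/, /v/ (at most one coda consonant is licensed; onsets are limited to one consonant).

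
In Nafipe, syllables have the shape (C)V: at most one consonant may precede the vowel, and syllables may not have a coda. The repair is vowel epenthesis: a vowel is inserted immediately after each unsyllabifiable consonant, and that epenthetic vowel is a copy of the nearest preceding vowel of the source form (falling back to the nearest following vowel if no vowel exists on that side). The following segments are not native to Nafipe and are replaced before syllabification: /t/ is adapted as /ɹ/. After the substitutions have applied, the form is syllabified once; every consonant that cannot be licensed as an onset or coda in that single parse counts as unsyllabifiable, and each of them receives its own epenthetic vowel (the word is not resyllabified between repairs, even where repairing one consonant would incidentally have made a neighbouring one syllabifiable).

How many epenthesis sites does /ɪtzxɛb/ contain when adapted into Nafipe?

After substitution the input is /ɪɹzxɛb/.
The unsyllabifiable consonants are /ɹ/, /z/, /b/; each receives one epenthetic vowel.

3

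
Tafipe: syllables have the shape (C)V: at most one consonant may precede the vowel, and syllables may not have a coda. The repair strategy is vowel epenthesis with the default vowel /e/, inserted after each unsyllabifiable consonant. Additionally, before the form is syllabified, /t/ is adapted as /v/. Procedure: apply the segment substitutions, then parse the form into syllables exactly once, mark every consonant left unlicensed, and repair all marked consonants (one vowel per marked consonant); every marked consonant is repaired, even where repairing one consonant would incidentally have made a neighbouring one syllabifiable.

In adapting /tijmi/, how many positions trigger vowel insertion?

After substitution the input is /vijmi/.
The unsyllabifiable consonants are /j/; each receives one epenthetic vowel.

1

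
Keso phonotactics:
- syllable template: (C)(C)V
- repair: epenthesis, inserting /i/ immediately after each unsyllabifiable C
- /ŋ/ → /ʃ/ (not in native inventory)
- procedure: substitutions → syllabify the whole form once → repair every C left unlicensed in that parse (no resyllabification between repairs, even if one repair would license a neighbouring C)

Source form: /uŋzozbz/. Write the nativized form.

Substitution: /ŋ/ → /ʃ/, giving /uʃzozbz/.
The consonants /z/, /b/, /z/ cannot be parsed into a legal (C)(C)V syllable (no codas are permitted; onsets may contain at most 2 consonants).
Each unlicensed consonant becomes the onset of a new syllable: /z/ → /zi/, /b/ → /bi/, /z/ → /zi/.

uʃzozibizi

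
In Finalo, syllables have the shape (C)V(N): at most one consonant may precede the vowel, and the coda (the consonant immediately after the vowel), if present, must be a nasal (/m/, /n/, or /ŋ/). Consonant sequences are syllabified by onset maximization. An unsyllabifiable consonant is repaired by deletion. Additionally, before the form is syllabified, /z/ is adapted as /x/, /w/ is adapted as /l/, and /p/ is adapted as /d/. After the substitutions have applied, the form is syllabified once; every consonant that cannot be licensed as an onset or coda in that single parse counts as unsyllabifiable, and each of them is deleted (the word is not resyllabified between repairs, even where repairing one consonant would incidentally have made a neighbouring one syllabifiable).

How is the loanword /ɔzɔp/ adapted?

Substitution: /z/ → /x/, /p/ → /d/, giving /ɔxɔd/.
Syllabifying with onset maximization leaves /d/ stranded (only a nasal (/m/, /n/, or /ŋ/) is licensed in coda position; onsets are limited to one consonant).
Each unlicensed consonant is deleted: /d/.

ɔxɔ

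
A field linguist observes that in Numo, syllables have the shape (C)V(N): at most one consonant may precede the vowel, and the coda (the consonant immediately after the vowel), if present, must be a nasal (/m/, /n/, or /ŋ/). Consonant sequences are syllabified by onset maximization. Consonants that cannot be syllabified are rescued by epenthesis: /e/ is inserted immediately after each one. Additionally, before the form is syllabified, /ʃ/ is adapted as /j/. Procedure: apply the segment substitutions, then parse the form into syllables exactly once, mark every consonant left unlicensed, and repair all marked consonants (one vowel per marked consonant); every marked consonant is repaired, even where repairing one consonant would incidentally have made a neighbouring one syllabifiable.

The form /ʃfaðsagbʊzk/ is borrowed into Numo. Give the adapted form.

Substitution: /ʃ/ → /j/, giving /jfaðsagbʊzk/.
Under (C)V(N), the unsyllabifiable consonants are /j/, /ð/, /g/, /z/, /k/ (only a nasal (/m/, /n/, or /ŋ/) is licensed in coda position; onsets are limited to one consonant).
Epenthesis after each stranded consonant: /j/ → /je/, /ð/ → /ðe/, /g/ → /ge/, /z/ → /ze/, /k/ → /ke/.

jefaðesagebʊzeke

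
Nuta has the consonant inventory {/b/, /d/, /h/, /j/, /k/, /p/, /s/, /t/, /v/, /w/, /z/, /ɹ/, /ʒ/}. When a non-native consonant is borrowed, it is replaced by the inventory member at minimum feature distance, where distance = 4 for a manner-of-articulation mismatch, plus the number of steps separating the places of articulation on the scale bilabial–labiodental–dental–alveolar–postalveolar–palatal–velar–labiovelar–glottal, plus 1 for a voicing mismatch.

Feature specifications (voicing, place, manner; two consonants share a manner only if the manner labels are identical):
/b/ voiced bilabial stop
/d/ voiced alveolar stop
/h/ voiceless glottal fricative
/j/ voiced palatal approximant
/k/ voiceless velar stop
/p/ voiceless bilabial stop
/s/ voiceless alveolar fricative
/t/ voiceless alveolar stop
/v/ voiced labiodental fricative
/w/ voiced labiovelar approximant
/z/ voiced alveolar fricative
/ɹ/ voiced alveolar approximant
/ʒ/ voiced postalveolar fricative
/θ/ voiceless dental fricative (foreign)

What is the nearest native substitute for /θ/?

/s/ is closest: same manner (fricative), place distance 1 (dental→alveolar), same voicing; total 1. Next closest is /v/ at distance 2.

s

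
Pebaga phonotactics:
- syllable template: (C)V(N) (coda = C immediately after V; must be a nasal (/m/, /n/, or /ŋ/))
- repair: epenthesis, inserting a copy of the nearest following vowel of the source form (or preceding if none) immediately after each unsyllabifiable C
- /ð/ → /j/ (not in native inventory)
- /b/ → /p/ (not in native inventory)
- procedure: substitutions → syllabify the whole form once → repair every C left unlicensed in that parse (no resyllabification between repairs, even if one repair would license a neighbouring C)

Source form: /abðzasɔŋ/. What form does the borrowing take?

Substitution: /b/ → /p/, /ð/ → /j/, giving /apjzasɔŋ/.
Syllabifying with onset maximization leaves /p/, /j/ stranded (only a nasal (/m/, /n/, or /ŋ/) is licensed in coda position; onsets are limited to one consonant).
Inserting the epenthetic vowel yields /p/ → /pa/, /j/ → /ja/.

apajazasɔŋ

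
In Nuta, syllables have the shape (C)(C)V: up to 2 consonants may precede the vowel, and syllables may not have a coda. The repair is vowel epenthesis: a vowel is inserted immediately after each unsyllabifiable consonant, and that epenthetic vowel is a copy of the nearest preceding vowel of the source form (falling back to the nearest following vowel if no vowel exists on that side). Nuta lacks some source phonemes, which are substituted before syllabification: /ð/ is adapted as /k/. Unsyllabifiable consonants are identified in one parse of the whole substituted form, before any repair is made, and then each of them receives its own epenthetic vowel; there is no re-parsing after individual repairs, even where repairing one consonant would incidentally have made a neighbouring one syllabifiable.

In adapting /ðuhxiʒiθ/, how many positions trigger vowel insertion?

After substitution the input is /kuhxiʒiθ/.
The unsyllabifiable consonants are /θ/; each receives one epenthetic vowel.

1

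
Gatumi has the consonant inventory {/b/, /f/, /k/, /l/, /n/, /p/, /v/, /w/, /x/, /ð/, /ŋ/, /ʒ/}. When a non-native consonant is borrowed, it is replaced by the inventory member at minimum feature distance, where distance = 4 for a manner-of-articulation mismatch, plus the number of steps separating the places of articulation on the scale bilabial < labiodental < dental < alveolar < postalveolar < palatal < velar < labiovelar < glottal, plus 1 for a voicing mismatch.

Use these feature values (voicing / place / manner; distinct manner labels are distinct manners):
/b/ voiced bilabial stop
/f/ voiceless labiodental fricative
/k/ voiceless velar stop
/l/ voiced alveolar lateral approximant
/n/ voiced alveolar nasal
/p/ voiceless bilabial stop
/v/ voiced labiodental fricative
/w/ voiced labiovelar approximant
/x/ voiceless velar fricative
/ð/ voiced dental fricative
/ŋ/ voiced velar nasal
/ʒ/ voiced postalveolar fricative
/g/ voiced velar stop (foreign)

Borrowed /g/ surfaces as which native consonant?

/k/ is closest: same manner (stop), place distance 0 (velar→velar), voicing differs (+1); total 1. Next closest is /ŋ/ at distance 4.

k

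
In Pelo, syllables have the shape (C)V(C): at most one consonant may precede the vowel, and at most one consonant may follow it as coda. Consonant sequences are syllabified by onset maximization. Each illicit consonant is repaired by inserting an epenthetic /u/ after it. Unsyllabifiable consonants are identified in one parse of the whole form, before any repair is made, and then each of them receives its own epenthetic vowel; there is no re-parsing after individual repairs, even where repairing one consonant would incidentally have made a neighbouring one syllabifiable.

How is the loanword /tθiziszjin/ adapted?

The consonants /t/, /z/ cannot be parsed into a legal (C)V(C) syllable (at most one coda consonant is licensed; onsets are limited to one consonant).
Each unlicensed consonant becomes the onset of a new syllable: /t/ → /tu/, /z/ → /zu/.

tuθiziszujin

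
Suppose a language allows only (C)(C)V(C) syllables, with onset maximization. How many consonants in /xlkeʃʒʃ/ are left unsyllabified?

3

Syllabifying with onset maximization leaves /x/, /ʒ/, /ʃ/ stranded (at most one coda consonant is licensed; onsets may contain at most 2 consonants).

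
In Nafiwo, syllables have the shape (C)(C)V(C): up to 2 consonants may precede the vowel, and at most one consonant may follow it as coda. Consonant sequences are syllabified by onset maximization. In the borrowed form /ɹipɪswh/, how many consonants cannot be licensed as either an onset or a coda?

The consonants /w/, /h/ cannot be parsed into a legal (C)(C)V(C) syllable (at most one coda consonant is licensed; onsets may contain at most 2 consonants).

2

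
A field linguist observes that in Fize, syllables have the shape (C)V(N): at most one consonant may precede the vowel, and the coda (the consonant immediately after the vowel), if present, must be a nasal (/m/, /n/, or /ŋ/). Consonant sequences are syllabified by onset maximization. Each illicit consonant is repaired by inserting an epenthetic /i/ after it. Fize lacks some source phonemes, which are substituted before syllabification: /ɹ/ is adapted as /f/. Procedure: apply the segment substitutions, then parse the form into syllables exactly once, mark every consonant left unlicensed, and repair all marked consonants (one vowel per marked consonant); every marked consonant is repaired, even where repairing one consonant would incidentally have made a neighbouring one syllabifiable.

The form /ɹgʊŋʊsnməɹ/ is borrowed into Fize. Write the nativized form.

figʊŋʊsiniməfi

Substitution: /ɹ/ → /f/, giving /fgʊŋʊsnməf/.
The consonants /f/, /s/, /n/, /f/ cannot be parsed into a legal (C)V(N) syllable (only a nasal (/m/, /n/, or /ŋ/) is licensed in coda position; onsets are limited to one consonant).
Each unlicensed consonant becomes the onset of a new syllable: /f/ → /fi/, /s/ → /si/, /n/ → /ni/, /f/ → /fi/.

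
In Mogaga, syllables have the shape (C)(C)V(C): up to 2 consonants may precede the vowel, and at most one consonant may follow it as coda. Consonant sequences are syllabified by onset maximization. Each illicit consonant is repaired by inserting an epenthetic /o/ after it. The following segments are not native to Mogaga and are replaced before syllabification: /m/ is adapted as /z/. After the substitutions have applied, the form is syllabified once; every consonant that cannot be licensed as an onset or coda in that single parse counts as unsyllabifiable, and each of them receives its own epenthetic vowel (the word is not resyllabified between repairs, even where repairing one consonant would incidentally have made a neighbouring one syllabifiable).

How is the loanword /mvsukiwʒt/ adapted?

zovsukiwʒoto

Substitution: /m/ → /z/, giving /zvsukiwʒt/.
Syllabifying with onset maximization leaves /z/, /ʒ/, /t/ stranded (at most one coda consonant is licensed; onsets may contain at most 2 consonants).
Epenthesis after each stranded consonant: /z/ → /zo/, /ʒ/ → /ʒo/, /t/ → /to/.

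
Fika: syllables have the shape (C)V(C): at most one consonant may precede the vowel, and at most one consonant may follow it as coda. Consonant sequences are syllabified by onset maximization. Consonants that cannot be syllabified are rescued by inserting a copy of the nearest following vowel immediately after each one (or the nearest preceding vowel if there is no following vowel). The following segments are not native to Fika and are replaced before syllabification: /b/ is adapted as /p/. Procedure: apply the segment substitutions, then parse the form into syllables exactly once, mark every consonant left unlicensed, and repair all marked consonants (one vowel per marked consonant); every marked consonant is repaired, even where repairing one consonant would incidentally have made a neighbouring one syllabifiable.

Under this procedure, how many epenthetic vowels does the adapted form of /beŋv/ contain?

After substitution the input is /peŋv/.
The unsyllabifiable consonants are /v/; each receives one epenthetic vowel.

1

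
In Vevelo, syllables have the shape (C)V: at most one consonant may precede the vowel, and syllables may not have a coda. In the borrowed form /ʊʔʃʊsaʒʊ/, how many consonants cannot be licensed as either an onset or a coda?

The consonants /ʔ/ cannot be parsed into a legal (C)V syllable (no codas are permitted; onsets are limited to one consonant).

1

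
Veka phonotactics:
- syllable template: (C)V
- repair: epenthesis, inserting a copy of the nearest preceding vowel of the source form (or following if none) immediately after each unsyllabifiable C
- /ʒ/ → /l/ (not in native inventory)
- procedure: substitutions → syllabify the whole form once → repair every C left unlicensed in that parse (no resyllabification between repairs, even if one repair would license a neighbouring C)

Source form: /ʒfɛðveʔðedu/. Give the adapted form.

lɛfɛðɛveʔeðedu

Substitution: /ʒ/ → /l/, giving /lfɛðveʔðedu/.
The consonants /l/, /ð/, /ʔ/ cannot be parsed into a legal (C)V syllable (no codas are permitted; onsets are limited to one consonant).
Epenthesis after each stranded consonant: /l/ → /lɛ/, /ð/ → /ðɛ/, /ʔ/ → /ʔe/.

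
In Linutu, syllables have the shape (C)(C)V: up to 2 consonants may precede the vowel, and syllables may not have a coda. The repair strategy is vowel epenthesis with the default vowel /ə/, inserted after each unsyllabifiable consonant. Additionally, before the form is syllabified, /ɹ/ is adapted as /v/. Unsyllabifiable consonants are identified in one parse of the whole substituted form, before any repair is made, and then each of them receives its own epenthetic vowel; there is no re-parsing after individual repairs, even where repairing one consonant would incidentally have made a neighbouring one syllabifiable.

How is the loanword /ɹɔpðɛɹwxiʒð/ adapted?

Substitution: /ɹ/ → /v/, giving /vɔpðɛvwxiʒð/.
Under (C)(C)V, the unsyllabifiable consonants are /v/, /ʒ/, /ð/ (no codas are permitted; onsets may contain at most 2 consonants).
Epenthesis after each stranded consonant: /v/ → /və/, /ʒ/ → /ʒə/, /ð/ → /ðə/.

vɔpðɛvəwxiʒəðə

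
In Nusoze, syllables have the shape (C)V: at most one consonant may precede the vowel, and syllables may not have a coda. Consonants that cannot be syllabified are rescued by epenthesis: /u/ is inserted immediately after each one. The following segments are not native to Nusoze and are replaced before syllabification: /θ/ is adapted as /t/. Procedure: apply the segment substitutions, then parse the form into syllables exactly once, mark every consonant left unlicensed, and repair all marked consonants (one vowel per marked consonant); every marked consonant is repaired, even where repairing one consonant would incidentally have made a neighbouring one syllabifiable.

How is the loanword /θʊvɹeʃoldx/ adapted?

Substitution: /θ/ → /t/, giving /tʊvɹeʃoldx/.
Under (C)V, the unsyllabifiable consonants are /v/, /l/, /d/, /x/ (no codas are permitted; onsets are limited to one consonant).
Inserting the epenthetic vowel yields /v/ → /vu/, /l/ → /lu/, /d/ → /du/, /x/ → /xu/.

tʊvuɹeʃoluduxu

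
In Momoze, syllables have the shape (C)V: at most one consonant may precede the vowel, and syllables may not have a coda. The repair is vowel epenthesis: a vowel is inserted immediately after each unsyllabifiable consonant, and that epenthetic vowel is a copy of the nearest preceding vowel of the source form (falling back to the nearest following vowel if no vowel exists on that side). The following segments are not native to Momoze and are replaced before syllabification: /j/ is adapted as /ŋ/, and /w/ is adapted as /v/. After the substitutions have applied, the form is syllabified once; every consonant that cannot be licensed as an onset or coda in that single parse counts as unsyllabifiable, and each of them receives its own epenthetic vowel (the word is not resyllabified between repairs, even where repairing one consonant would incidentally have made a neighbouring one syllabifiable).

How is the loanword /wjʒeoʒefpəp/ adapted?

veŋeʒeoʒefepəpə

Substitution: /w/ → /v/, /j/ → /ŋ/, giving /vŋʒeoʒefpəp/.
The consonants /v/, /ŋ/, /f/, /p/ cannot be parsed into a legal (C)V syllable (no codas are permitted; onsets are limited to one consonant).
Each unlicensed consonant becomes the onset of a new syllable: /v/ → /ve/, /ŋ/ → /ŋe/, /f/ → /fe/, /p/ → /pə/.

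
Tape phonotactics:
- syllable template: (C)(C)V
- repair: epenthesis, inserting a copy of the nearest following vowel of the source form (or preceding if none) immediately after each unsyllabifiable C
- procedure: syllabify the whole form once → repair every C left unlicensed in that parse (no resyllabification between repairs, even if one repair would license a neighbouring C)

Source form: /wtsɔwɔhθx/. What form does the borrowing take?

Under (C)(C)V, the unsyllabifiable consonants are /w/, /h/, /θ/, /x/ (no codas are permitted; onsets may contain at most 2 consonants).
Each unlicensed consonant becomes the onset of a new syllable: /w/ → /wɔ/, /h/ → /hɔ/, /θ/ → /θɔ/, /x/ → /xɔ/.

wɔtsɔwɔhɔθɔxɔ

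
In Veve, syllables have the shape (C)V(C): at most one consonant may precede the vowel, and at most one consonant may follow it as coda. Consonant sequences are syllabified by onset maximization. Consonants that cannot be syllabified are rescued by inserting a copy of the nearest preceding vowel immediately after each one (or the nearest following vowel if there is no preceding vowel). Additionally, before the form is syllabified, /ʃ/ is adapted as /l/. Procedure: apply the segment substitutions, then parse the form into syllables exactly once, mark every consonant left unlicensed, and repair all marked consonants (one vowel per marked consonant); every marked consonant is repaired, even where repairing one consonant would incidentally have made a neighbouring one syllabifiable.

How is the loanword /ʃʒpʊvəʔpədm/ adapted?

lʊʒʊpʊvəʔpədmə

Substitution: /ʃ/ → /l/, giving /lʒpʊvəʔpədm/.
Under (C)V(C), the unsyllabifiable consonants are /l/, /ʒ/, /m/ (at most one coda consonant is licensed; onsets are limited to one consonant).
Inserting the epenthetic vowel yields /l/ → /lʊ/, /ʒ/ → /ʒʊ/, /m/ → /mə/.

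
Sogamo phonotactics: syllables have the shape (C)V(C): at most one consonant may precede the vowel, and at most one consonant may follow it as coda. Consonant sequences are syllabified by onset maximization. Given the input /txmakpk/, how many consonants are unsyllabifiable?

4

The consonants /t/, /x/, /p/, /k/ cannot be parsed into a legal (C)V(C) syllable (at most one coda consonant is licensed; onsets are limited to one consonant).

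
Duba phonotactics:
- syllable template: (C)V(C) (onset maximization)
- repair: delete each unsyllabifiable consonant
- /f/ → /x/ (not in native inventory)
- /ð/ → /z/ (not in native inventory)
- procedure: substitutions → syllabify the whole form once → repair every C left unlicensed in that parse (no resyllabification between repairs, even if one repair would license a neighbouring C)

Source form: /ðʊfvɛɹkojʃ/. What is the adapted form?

zʊxvɛɹkoj

Substitution: /ð/ → /z/, /f/ → /x/, giving /zʊxvɛɹkojʃ/.
Syllabifying with onset maximization leaves /ʃ/ stranded (at most one coda consonant is licensed; onsets are limited to one consonant).
Deleting the stranded consonants removes /ʃ/.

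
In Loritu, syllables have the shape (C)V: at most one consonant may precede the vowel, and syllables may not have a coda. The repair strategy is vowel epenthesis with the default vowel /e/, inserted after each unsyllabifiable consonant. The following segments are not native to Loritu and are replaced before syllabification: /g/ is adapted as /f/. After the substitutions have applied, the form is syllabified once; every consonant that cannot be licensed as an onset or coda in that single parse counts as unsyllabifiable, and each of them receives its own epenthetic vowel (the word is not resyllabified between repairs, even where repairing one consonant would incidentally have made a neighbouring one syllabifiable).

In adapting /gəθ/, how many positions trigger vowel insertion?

1

After substitution the input is /fəθ/.
The unsyllabifiable consonants are /θ/; each receives one epenthetic vowel.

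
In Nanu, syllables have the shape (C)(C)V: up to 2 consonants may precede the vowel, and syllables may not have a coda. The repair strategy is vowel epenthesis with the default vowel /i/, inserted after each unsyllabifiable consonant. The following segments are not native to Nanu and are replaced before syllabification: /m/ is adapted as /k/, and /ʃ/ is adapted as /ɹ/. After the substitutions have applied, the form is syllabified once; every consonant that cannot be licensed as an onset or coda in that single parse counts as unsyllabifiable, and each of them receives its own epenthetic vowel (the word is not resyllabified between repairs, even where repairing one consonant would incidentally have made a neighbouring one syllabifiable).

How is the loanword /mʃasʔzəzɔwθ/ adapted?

kɹasiʔzəzɔwiθi

Substitution: /m/ → /k/, /ʃ/ → /ɹ/, giving /kɹasʔzəzɔwθ/.
Syllabifying with onset maximization leaves /s/, /w/, /θ/ stranded (no codas are permitted; onsets may contain at most 2 consonants).
Inserting the epenthetic vowel yields /s/ → /si/, /w/ → /wi/, /θ/ → /θi/.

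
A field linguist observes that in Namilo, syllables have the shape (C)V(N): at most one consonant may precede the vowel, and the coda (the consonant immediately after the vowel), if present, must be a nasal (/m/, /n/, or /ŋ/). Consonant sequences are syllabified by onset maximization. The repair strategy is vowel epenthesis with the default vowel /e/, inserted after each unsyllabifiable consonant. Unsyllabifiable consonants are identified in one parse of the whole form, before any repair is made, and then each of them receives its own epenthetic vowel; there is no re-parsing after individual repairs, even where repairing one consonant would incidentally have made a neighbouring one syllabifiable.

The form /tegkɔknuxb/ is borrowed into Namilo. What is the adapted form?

The consonants /g/, /k/, /x/, /b/ cannot be parsed into a legal (C)V(N) syllable (only a nasal (/m/, /n/, or /ŋ/) is licensed in coda position; onsets are limited to one consonant).
Inserting the epenthetic vowel yields /g/ → /ge/, /k/ → /ke/, /x/ → /xe/, /b/ → /be/.

tegekɔkenuxebe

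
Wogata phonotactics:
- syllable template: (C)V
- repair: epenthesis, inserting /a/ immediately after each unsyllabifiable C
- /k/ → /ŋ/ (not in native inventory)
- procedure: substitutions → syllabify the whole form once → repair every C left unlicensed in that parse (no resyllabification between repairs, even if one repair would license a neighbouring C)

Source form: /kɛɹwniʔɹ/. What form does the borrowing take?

ŋɛɹawaniʔaɹa

Substitution: /k/ → /ŋ/, giving /ŋɛɹwniʔɹ/.
Syllabifying with onset maximization leaves /ɹ/, /w/, /ʔ/, /ɹ/ stranded (no codas are permitted; onsets are limited to one consonant).
Epenthesis after each stranded consonant: /ɹ/ → /ɹa/, /w/ → /wa/, /ʔ/ → /ʔa/, /ɹ/ → /ɹa/.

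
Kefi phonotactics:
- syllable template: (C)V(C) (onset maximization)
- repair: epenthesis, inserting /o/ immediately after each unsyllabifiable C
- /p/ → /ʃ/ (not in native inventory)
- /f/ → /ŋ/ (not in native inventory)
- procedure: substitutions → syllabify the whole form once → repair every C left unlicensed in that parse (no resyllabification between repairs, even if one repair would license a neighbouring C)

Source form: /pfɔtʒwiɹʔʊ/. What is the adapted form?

ʃoŋɔtʒowiɹʔʊ

Substitution: /p/ → /ʃ/, /f/ → /ŋ/, giving /ʃŋɔtʒwiɹʔʊ/.
Syllabifying with onset maximization leaves /ʃ/, /ʒ/ stranded (at most one coda consonant is licensed; onsets are limited to one consonant).
Each unlicensed consonant becomes the onset of a new syllable: /ʃ/ → /ʃo/, /ʒ/ → /ʒo/.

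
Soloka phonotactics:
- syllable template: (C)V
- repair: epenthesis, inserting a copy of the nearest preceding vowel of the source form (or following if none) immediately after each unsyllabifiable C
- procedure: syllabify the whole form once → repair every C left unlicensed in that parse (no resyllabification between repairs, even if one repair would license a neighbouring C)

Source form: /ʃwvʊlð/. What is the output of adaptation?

ʃʊwʊvʊlʊðʊ

Syllabifying with onset maximization leaves /ʃ/, /w/, /l/, /ð/ stranded (no codas are permitted; onsets are limited to one consonant).
Each unlicensed consonant becomes the onset of a new syllable: /ʃ/ → /ʃʊ/, /w/ → /wʊ/, /l/ → /lʊ/, /ð/ → /ðʊ/.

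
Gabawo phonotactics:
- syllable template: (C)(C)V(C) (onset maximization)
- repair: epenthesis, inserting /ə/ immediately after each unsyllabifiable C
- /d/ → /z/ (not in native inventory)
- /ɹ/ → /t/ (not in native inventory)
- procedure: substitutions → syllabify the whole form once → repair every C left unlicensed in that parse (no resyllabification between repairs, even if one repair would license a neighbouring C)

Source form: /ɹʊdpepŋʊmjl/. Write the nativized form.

Substitution: /ɹ/ → /t/, /d/ → /z/, giving /tʊzpepŋʊmjl/.
Syllabifying with onset maximization leaves /j/, /l/ stranded (at most one coda consonant is licensed; onsets may contain at most 2 consonants).
Each unlicensed consonant becomes the onset of a new syllable: /j/ → /jə/, /l/ → /lə/.

tʊzpepŋʊmjələ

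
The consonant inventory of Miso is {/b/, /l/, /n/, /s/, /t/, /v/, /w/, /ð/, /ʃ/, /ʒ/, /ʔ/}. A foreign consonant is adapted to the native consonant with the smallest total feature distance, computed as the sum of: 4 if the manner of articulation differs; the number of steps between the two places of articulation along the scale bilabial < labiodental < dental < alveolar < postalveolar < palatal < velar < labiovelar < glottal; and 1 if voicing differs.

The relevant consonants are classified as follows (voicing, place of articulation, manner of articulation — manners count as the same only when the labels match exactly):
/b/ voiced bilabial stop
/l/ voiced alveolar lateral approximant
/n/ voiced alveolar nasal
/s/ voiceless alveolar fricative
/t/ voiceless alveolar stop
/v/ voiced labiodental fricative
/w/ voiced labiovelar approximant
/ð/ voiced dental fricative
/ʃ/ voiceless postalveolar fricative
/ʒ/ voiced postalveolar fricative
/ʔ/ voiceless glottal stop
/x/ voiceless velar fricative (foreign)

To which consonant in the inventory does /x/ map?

/ʃ/ is closest: same manner (fricative), place distance 2 (velar→postalveolar), same voicing; total 2. Next closest is /s/ at distance 3.

ʃ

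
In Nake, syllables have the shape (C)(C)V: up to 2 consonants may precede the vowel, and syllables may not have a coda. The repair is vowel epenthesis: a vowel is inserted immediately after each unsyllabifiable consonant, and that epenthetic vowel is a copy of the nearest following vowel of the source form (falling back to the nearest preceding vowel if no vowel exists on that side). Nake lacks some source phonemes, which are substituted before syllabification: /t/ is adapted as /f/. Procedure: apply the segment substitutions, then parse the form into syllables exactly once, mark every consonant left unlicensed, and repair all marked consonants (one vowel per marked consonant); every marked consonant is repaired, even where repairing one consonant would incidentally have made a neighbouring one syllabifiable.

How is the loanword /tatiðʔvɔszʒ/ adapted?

fafiðɔʔvɔsɔzɔʒɔ

Substitution: /t/ → /f/, giving /fafiðʔvɔszʒ/.
Under (C)(C)V, the unsyllabifiable consonants are /ð/, /s/, /z/, /ʒ/ (no codas are permitted; onsets may contain at most 2 consonants).
Epenthesis after each stranded consonant: /ð/ → /ðɔ/, /s/ → /sɔ/, /z/ → /zɔ/, /ʒ/ → /ʒɔ/.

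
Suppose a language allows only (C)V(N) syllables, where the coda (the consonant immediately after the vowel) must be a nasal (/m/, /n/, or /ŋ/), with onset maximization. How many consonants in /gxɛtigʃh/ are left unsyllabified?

Under (C)V(N), the unsyllabifiable consonants are /g/, /g/, /ʃ/, /h/ (only a nasal (/m/, /n/, or /ŋ/) is licensed in coda position; onsets are limited to one consonant).

4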